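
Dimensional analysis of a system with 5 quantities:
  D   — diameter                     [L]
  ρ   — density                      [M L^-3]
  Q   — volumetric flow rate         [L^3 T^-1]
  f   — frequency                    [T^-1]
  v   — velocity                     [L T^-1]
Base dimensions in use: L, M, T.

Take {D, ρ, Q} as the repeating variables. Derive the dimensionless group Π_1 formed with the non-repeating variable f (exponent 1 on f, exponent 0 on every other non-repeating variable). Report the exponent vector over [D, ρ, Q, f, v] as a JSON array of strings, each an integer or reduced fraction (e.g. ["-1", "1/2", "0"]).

Dimensional matrix (L×M×T by D×ρ×Q×f×v):
  L: [ 1 -3  3  0  1]
  M: [ 0  1  0  0  0]
  T: [ 0  0 -1 -1 -1]
Echelon form has 3 nonzero rows (pivots: D,ρ,Q)
Repeat: D,ρ,Q; free: f,v
RREF:
  r0: [   1    0    0   -3   -2]
  r1: [   0    1    0    0    0]
  r2: [   0    0    1    1    1]
Fix exponent of f at 1, v at 0; solve each RREF row for its pivot's exponent:
  r0: exp(D) + (-3)·1 = 0 ⇒ exp(D) = 3
  r1: exp(ρ) + (0)·1 = 0 ⇒ exp(ρ) = 0
  r2: exp(Q) + (1)·1 = 0 ⇒ exp(Q) = -1
Π_1 = D^3 · Q^-1 · f

["3", "0", "-1", "1", "0"]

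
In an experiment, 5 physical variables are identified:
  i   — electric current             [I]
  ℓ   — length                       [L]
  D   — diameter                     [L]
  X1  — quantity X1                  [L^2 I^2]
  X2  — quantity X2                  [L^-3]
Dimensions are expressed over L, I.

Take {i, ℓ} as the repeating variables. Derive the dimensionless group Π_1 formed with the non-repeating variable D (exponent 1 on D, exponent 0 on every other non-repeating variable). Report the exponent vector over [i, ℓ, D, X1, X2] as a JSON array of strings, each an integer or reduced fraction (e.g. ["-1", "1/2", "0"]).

Write exponents as rows L,I / cols i,ℓ,D,X1,X2:
  L: [ 0  1  1  2 -3]
  I: [ 1  0  0  2  0]
RREF → pivots at {i,ℓ} ⇒ r = 2
Pivot set = {i,ℓ}, free = {D,X1,X2}
RREF:
  r0: [   1    0    0    2    0]
  r1: [   0    1    1    2   -3]
Fix exponent of D at 1, X1 at 0, X2 at 0; solve each RREF row for its pivot's exponent:
  r0: exp(i) + (0)·1 = 0 ⇒ exp(i) = 0
  r1: exp(ℓ) + (1)·1 = 0 ⇒ exp(ℓ) = -1
Π_1 = ℓ^-1 · D

["0", "-1", "1", "0", "0"]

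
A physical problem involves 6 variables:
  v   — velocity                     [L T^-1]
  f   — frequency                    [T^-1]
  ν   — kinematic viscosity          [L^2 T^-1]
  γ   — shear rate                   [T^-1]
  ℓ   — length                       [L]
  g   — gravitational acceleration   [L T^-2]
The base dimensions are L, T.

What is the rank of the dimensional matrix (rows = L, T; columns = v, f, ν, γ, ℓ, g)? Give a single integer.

2

Exponent matrix [L,T] × [v,f,ν,γ,ℓ,g]:
  L: [ 1  0  2  0  1  1]
  T: [-1 -1 -1 -1  0 -2]
Echelon form has 2 nonzero rows (pivots: v,f)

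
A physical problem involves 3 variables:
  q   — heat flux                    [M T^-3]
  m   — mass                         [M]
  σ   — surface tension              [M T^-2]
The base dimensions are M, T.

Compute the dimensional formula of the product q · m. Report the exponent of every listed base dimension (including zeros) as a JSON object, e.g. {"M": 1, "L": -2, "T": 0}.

{"M": 2, "T": -3}

Write exponents as rows M,T / cols q,m,σ:
  M: [ 1  1  1]
  T: [-3  0 -2]
  [M]: (1)·1+(1)·1 = 2
  [T]: (1)·-3+(1)·0 = -3
⇒ M^2 T^-3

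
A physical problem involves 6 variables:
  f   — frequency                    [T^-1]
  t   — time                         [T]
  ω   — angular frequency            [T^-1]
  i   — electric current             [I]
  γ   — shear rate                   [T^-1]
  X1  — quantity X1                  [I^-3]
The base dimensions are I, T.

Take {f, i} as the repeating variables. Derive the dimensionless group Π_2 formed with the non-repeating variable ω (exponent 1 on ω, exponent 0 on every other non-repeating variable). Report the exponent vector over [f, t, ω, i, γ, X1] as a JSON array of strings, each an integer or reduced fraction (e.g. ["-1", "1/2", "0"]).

Write exponents as rows I,T / cols f,t,ω,i,γ,X1:
  I: [ 0  0  0  1  0 -3]
  T: [-1  1 -1  0 -1  0]
RREF → pivots at {f,i} ⇒ r = 2
Pivot set = {f,i}, free = {t,ω,γ,X1}
RREF:
  r0: [   1   -1    1    0    1    0]
  r1: [   0    0    0    1    0   -3]
Fix exponent of ω at 1, t at 0, γ at 0, X1 at 0; solve each RREF row for its pivot's exponent:
  r0: exp(f) + (1)·1 = 0 ⇒ exp(f) = -1
  r1: exp(i) + (0)·1 = 0 ⇒ exp(i) = 0
Π_2 = f^-1 · ω

["-1", "0", "1", "0", "0", "0"]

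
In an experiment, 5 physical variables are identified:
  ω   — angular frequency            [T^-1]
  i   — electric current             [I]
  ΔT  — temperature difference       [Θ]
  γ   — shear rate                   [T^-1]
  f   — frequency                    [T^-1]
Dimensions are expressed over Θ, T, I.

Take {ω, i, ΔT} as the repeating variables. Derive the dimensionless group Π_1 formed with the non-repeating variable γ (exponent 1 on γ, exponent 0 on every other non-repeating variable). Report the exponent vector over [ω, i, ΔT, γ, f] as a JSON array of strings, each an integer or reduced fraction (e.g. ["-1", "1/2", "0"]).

["-1", "0", "0", "1", "0"]

Exponent matrix [Θ,T,I] × [ω,i,ΔT,γ,f]:
  Θ: [ 0  0  1  0  0]
  T: [-1  0  0 -1 -1]
  I: [ 0  1  0  0  0]
Row reduction gives pivot columns ω,i,ΔT; rank = 3
Repeat: ω,i,ΔT; free: γ,f
RREF:
  r0: [   1    0    0    1    1]
  r1: [   0    1    0    0    0]
  r2: [   0    0    1    0    0]
Fix exponent of γ at 1, f at 0; solve each RREF row for its pivot's exponent:
  r0: exp(ω) + (1)·1 = 0 ⇒ exp(ω) = -1
  r1: exp(i) + (0)·1 = 0 ⇒ exp(i) = 0
  r2: exp(ΔT) + (0)·1 = 0 ⇒ exp(ΔT) = 0
Π_1 = ω^-1 · γ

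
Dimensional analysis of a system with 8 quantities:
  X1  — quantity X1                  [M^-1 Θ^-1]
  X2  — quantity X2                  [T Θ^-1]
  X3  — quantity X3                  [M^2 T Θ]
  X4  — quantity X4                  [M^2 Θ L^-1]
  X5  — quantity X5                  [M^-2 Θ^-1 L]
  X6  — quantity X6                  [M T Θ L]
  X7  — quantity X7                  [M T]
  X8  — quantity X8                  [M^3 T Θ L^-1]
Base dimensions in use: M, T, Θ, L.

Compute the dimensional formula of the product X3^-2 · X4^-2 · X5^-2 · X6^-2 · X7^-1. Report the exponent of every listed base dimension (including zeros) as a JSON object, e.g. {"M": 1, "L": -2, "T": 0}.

{"M": -7, "T": -5, "Θ": -4, "L": -2}

Exponent matrix [M,T,Θ,L] × [X1,X2,X3,X4,X5,X6,X7,X8]:
  M: [-1  0  2  2 -2  1  1  3]
  T: [ 0  1  1  0  0  1  1  1]
  Θ: [-1 -1  1  1 -1  1  0  1]
  L: [ 0  0  0 -1  1  1  0 -1]
  [M]: (-2)·2+(-2)·2+(-2)·-2+(-2)·1+(-1)·1 = -7
  [T]: (-2)·1+(-2)·0+(-2)·0+(-2)·1+(-1)·1 = -5
  [Θ]: (-2)·1+(-2)·1+(-2)·-1+(-2)·1+(-1)·0 = -4
  [L]: (-2)·0+(-2)·-1+(-2)·1+(-2)·1+(-1)·0 = -2
⇒ M^-7 T^-5 Θ^-4 L^-2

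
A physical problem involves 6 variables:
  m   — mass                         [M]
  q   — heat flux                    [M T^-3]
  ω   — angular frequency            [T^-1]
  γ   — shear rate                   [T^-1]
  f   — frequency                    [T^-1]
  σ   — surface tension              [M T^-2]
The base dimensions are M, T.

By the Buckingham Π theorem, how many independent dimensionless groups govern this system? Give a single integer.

4

Dimensional matrix (M×T by m×q×ω×γ×f×σ):
  M: [ 1  1  0  0  0  1]
  T: [ 0 -3 -1 -1 -1 -2]
Echelon form has 2 nonzero rows (pivots: m,q)
n=6, r=2 ⇒ 4 dimensionless groups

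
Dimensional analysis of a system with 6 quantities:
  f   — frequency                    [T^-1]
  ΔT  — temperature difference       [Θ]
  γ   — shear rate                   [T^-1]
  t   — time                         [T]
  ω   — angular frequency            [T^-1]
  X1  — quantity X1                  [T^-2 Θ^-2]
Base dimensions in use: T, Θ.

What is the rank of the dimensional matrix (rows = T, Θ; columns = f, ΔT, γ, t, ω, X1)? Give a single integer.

2

Exponent matrix [T,Θ] × [f,ΔT,γ,t,ω,X1]:
  T: [-1  0 -1  1 -1 -2]
  Θ: [ 0  1  0  0  0 -2]
Row reduction gives pivot columns f,ΔT; rank = 2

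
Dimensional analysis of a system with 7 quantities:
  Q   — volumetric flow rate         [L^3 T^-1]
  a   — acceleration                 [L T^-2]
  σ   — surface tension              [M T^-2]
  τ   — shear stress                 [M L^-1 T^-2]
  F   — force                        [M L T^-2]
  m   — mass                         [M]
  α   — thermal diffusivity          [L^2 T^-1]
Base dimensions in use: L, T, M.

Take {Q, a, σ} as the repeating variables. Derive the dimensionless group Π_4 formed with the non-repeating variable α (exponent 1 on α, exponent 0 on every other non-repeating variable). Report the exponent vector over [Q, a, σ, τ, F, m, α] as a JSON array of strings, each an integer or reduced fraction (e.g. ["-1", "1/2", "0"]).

Write exponents as rows L,T,M / cols Q,a,σ,τ,F,m,α:
  L: [ 3  1  0 -1  1  0  2]
  T: [-1 -2 -2 -2 -2  0 -1]
  M: [ 0  0  1  1  1  1  0]
RREF → pivots at {Q,a,σ} ⇒ r = 3
Pivot set = {Q,a,σ}, free = {τ,F,m,α}
RREF:
  r0: [   1    0    0 -2/5  2/5  2/5  3/5]
  r1: [   0    1    0  1/5 -1/5 -6/5  1/5]
  r2: [   0    0    1    1    1    1    0]
Fix exponent of α at 1, τ at 0, F at 0, m at 0; solve each RREF row for its pivot's exponent:
  r0: exp(Q) + (3/5)·1 = 0 ⇒ exp(Q) = -3/5
  r1: exp(a) + (1/5)·1 = 0 ⇒ exp(a) = -1/5
  r2: exp(σ) + (0)·1 = 0 ⇒ exp(σ) = 0
Π_4 = Q^(-3/5) · a^(-1/5) · α

["-3/5", "-1/5", "0", "0", "0", "0", "1"]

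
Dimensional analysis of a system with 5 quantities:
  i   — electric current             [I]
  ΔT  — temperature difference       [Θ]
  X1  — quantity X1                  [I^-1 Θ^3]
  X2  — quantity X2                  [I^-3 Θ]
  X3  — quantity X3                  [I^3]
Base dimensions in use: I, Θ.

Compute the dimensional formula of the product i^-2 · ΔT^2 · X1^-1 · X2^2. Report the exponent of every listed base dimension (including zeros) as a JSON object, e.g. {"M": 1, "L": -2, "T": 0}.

{"I": -7, "Θ": 1}

Write exponents as rows I,Θ / cols i,ΔT,X1,X2,X3:
  I: [ 1  0 -1 -3  3]
  Θ: [ 0  1  3  1  0]
  [I]: (-2)·1+(2)·0+(-1)·-1+(2)·-3 = -7
  [Θ]: (-2)·0+(2)·1+(-1)·3+(2)·1 = 1
⇒ I^-7 Θ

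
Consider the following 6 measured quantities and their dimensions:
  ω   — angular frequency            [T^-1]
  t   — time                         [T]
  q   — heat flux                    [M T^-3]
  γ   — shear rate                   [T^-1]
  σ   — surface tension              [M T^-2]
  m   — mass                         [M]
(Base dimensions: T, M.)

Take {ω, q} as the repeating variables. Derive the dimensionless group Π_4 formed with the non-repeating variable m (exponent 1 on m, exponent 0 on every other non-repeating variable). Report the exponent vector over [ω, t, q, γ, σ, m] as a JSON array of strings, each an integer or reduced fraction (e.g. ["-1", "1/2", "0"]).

Dimensional matrix (T×M by ω×t×q×γ×σ×m):
  T: [-1  1 -3 -1 -2  0]
  M: [ 0  0  1  0  1  1]
Row reduction gives pivot columns ω,q; rank = 2
Pivot set = {ω,q}, free = {t,γ,σ,m}
RREF:
  r0: [   1   -1    0    1   -1   -3]
  r1: [   0    0    1    0    1    1]
Fix exponent of m at 1, t at 0, γ at 0, σ at 0; solve each RREF row for its pivot's exponent:
  r0: exp(ω) + (-3)·1 = 0 ⇒ exp(ω) = 3
  r1: exp(q) + (1)·1 = 0 ⇒ exp(q) = -1
Π_4 = ω^3 · q^-1 · m

["3", "0", "-1", "0", "0", "1"]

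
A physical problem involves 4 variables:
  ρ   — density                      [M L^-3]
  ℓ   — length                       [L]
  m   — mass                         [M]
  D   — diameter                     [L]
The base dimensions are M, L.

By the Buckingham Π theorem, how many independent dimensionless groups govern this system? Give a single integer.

Dimensional matrix (M×L by ρ×ℓ×m×D):
  M: [ 1  0  1  0]
  L: [-3  1  0  1]
Echelon form has 2 nonzero rows (pivots: ρ,ℓ)
n=4, r=2 ⇒ 2 dimensionless groups

2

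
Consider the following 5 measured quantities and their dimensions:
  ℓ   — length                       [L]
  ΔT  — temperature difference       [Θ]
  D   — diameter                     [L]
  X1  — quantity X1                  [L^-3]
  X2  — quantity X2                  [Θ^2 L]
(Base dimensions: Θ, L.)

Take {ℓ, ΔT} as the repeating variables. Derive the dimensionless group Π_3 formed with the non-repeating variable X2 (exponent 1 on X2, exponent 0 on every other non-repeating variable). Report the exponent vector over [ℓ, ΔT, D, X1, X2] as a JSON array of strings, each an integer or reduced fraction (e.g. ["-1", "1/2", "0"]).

Exponent matrix [Θ,L] × [ℓ,ΔT,D,X1,X2]:
  Θ: [ 0  1  0  0  2]
  L: [ 1  0  1 -3  1]
Echelon form has 2 nonzero rows (pivots: ℓ,ΔT)
Pivot set = {ℓ,ΔT}, free = {D,X1,X2}
RREF:
  r0: [   1    0    1   -3    1]
  r1: [   0    1    0    0    2]
Fix exponent of X2 at 1, D at 0, X1 at 0; solve each RREF row for its pivot's exponent:
  r0: exp(ℓ) + (1)·1 = 0 ⇒ exp(ℓ) = -1
  r1: exp(ΔT) + (2)·1 = 0 ⇒ exp(ΔT) = -2
Π_3 = ℓ^-1 · ΔT^-2 · X2

["-1", "-2", "0", "0", "1"]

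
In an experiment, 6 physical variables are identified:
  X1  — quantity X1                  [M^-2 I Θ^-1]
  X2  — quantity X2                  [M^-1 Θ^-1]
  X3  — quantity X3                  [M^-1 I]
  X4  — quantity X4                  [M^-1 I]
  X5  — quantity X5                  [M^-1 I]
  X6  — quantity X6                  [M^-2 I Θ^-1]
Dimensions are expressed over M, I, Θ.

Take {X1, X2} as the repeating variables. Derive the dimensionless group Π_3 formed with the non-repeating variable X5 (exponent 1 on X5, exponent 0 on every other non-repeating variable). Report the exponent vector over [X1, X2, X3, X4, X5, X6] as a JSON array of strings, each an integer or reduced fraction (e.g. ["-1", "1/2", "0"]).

["-1", "1", "0", "0", "1", "0"]

Dimensional matrix (M×I×Θ by X1×X2×X3×X4×X5×X6):
  M: [-2 -1 -1 -1 -1 -2]
  I: [ 1  0  1  1  1  1]
  Θ: [-1 -1  0  0  0 -1]
Echelon form has 2 nonzero rows (pivots: X1,X2)
Repeat: X1,X2; free: X3,X4,X5,X6
RREF:
  r0: [   1    0    1    1    1    1]
  r1: [   0    1   -1   -1   -1    0]
  r2: [   0    0    0    0    0    0]
Fix exponent of X5 at 1, X3 at 0, X4 at 0, X6 at 0; solve each RREF row for its pivot's exponent:
  r0: exp(X1) + (1)·1 = 0 ⇒ exp(X1) = -1
  r1: exp(X2) + (-1)·1 = 0 ⇒ exp(X2) = 1
Π_3 = X1^-1 · X2 · X5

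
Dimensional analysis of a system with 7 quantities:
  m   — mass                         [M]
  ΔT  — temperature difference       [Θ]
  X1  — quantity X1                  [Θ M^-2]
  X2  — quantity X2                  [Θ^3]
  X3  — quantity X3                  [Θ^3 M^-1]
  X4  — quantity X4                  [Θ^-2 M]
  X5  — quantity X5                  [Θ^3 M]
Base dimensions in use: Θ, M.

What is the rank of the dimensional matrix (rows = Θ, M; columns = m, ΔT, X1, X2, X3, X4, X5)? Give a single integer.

Dimensional matrix (Θ×M by m×ΔT×X1×X2×X3×X4×X5):
  Θ: [ 0  1  1  3  3 -2  3]
  M: [ 1  0 -2  0 -1  1  1]
Echelon form has 2 nonzero rows (pivots: m,ΔT)

2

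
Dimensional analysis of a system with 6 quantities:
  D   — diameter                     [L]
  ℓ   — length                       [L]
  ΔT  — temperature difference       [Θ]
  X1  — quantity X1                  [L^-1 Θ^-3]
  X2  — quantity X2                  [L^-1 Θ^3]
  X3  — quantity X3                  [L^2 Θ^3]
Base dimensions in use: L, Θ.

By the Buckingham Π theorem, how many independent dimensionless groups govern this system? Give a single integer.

4

Dimensional matrix (L×Θ by D×ℓ×ΔT×X1×X2×X3):
  L: [ 1  1  0 -1 -1  2]
  Θ: [ 0  0  1 -3  3  3]
Row reduction gives pivot columns D,ΔT; rank = 2
n=6, r=2 ⇒ 4 dimensionless groups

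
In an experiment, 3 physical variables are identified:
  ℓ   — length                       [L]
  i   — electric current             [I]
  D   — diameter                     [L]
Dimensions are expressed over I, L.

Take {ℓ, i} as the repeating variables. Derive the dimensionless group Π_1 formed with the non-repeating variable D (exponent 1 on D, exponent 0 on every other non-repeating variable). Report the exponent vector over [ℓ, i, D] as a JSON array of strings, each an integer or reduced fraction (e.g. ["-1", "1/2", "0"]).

Dimensional matrix (I×L by ℓ×i×D):
  I: [ 0  1  0]
  L: [ 1  0  1]
RREF → pivots at {ℓ,i} ⇒ r = 2
Repeat: ℓ,i; free: D
RREF:
  r0: [   1    0    1]
  r1: [   0    1    0]
Fix exponent of D at 1; solve each RREF row for its pivot's exponent:
  r0: exp(ℓ) + (1)·1 = 0 ⇒ exp(ℓ) = -1
  r1: exp(i) + (0)·1 = 0 ⇒ exp(i) = 0
Π_1 = ℓ^-1 · D

["-1", "0", "1"]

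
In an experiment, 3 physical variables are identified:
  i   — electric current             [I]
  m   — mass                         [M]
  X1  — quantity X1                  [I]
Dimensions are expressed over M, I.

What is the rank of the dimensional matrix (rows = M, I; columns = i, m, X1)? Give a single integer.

Write exponents as rows M,I / cols i,m,X1:
  M: [ 0  1  0]
  I: [ 1  0  1]
Echelon form has 2 nonzero rows (pivots: i,m)

2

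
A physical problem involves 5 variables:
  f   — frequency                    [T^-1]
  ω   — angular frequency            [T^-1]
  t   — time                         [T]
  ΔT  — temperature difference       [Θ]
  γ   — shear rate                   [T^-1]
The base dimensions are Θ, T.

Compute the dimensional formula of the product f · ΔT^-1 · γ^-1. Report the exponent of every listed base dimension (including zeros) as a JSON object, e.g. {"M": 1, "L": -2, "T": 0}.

{"Θ": -1, "T": 0}

Dimensional matrix (Θ×T by f×ω×t×ΔT×γ):
  Θ: [ 0  0  0  1  0]
  T: [-1 -1  1  0 -1]
  [Θ]: (1)·0+(-1)·1+(-1)·0 = -1
  [T]: (1)·-1+(-1)·0+(-1)·-1 = 0
⇒ Θ^-1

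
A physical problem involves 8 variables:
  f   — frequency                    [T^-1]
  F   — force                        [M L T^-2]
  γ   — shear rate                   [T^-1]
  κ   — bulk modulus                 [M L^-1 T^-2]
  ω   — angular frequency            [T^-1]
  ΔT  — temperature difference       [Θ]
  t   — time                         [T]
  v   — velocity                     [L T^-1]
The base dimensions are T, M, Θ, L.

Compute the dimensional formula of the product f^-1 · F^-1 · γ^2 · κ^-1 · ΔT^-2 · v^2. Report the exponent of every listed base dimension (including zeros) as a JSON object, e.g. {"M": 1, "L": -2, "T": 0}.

Write exponents as rows T,M,Θ,L / cols f,F,γ,κ,ω,ΔT,t,v:
  T: [-1 -2 -1 -2 -1  0  1 -1]
  M: [ 0  1  0  1  0  0  0  0]
  Θ: [ 0  0  0  0  0  1  0  0]
  L: [ 0  1  0 -1  0  0  0  1]
  [T]: (-1)·-1+(-1)·-2+(2)·-1+(-1)·-2+(-2)·0+(2)·-1 = 1
  [M]: (-1)·0+(-1)·1+(2)·0+(-1)·1+(-2)·0+(2)·0 = -2
  [Θ]: (-1)·0+(-1)·0+(2)·0+(-1)·0+(-2)·1+(2)·0 = -2
  [L]: (-1)·0+(-1)·1+(2)·0+(-1)·-1+(-2)·0+(2)·1 = 2
⇒ T M^-2 Θ^-2 L^2

{"T": 1, "M": -2, "Θ": -2, "L": 2}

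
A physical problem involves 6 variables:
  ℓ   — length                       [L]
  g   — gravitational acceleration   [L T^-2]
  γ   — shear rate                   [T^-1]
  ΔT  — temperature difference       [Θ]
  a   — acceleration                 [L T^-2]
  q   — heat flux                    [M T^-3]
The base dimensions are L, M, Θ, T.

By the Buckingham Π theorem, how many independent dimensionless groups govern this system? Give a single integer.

2

Exponent matrix [L,M,Θ,T] × [ℓ,g,γ,ΔT,a,q]:
  L: [ 1  1  0  0  1  0]
  M: [ 0  0  0  0  0  1]
  Θ: [ 0  0  0  1  0  0]
  T: [ 0 -2 -1  0 -2 -3]
RREF → pivots at {ℓ,g,ΔT,q} ⇒ r = 4
n=6, r=4 ⇒ 2 dimensionless groups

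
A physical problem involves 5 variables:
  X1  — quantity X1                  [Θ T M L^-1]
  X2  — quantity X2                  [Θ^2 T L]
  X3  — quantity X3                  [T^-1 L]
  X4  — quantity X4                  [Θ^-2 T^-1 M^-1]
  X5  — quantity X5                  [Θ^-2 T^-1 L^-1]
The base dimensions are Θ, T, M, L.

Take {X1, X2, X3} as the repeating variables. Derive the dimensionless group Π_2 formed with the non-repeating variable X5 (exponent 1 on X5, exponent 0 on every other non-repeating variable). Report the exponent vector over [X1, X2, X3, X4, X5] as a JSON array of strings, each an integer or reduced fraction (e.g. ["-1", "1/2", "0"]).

["0", "1", "0", "0", "1"]

Exponent matrix [Θ,T,M,L] × [X1,X2,X3,X4,X5]:
  Θ: [ 1  2  0 -2 -2]
  T: [ 1  1 -1 -1 -1]
  M: [ 1  0  0 -1  0]
  L: [-1  1  1  0 -1]
RREF → pivots at {X1,X2,X3} ⇒ r = 3
Repeat: X1,X2,X3; free: X4,X5
RREF:
  r0: [   1    0    0   -1    0]
  r1: [   0    1    0 -1/2   -1]
  r2: [   0    0    1 -1/2    0]
  r3: [   0    0    0    0    0]
Fix exponent of X5 at 1, X4 at 0; solve each RREF row for its pivot's exponent:
  r0: exp(X1) + (0)·1 = 0 ⇒ exp(X1) = 0
  r1: exp(X2) + (-1)·1 = 0 ⇒ exp(X2) = 1
  r2: exp(X3) + (0)·1 = 0 ⇒ exp(X3) = 0
Π_2 = X2 · X5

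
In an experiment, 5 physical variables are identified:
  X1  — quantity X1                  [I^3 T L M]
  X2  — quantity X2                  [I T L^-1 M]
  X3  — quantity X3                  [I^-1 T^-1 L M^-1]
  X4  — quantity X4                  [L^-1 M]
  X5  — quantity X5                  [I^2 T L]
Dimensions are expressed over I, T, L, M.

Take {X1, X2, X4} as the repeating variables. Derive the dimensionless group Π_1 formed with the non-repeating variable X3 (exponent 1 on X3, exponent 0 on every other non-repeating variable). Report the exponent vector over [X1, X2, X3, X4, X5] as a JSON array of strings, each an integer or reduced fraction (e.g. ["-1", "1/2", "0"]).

["0", "1", "1", "0", "0"]

Write exponents as rows I,T,L,M / cols X1,X2,X3,X4,X5:
  I: [ 3  1 -1  0  2]
  T: [ 1  1 -1  0  1]
  L: [ 1 -1  1 -1  1]
  M: [ 1  1 -1  1  0]
RREF → pivots at {X1,X2,X4} ⇒ r = 3
Repeat: X1,X2,X4; free: X3,X5
RREF:
  r0: [   1    0    0    0  1/2]
  r1: [   0    1   -1    0  1/2]
  r2: [   0    0    0    1   -1]
  r3: [   0    0    0    0    0]
Fix exponent of X3 at 1, X5 at 0; solve each RREF row for its pivot's exponent:
  r0: exp(X1) + (0)·1 = 0 ⇒ exp(X1) = 0
  r1: exp(X2) + (-1)·1 = 0 ⇒ exp(X2) = 1
  r2: exp(X4) + (0)·1 = 0 ⇒ exp(X4) = 0
Π_1 = X2 · X3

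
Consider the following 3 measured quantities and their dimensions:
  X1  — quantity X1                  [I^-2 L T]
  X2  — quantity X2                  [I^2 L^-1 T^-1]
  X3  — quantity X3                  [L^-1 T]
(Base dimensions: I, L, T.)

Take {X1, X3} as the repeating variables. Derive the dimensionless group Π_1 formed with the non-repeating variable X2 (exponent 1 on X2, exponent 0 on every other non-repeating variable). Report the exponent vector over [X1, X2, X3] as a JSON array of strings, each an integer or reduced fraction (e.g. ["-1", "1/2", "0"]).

["1", "1", "0"]

Write exponents as rows I,L,T / cols X1,X2,X3:
  I: [-2  2  0]
  L: [ 1 -1 -1]
  T: [ 1 -1  1]
Row reduction gives pivot columns X1,X3; rank = 2
Repeat: X1,X3; free: X2
RREF:
  r0: [   1   -1    0]
  r1: [   0    0    1]
  r2: [   0    0    0]
Fix exponent of X2 at 1; solve each RREF row for its pivot's exponent:
  r0: exp(X1) + (-1)·1 = 0 ⇒ exp(X1) = 1
  r1: exp(X3) + (0)·1 = 0 ⇒ exp(X3) = 0
Π_1 = X1 · X2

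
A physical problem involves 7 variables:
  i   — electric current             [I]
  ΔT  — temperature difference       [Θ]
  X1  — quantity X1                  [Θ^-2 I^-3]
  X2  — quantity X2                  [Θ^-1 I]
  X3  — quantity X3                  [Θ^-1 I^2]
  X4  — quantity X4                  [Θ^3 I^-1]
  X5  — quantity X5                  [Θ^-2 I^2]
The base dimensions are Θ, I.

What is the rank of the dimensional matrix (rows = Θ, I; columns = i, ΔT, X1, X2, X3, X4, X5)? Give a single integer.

Write exponents as rows Θ,I / cols i,ΔT,X1,X2,X3,X4,X5:
  Θ: [ 0  1 -2 -1 -1  3 -2]
  I: [ 1  0 -3  1  2 -1  2]
RREF → pivots at {i,ΔT} ⇒ r = 2

2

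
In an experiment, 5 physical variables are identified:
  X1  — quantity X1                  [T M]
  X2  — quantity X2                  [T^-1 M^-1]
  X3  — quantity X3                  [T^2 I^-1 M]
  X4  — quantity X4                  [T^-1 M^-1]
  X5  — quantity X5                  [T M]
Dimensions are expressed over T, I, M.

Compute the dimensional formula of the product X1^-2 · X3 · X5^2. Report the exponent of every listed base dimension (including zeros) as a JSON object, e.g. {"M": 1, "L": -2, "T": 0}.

Dimensional matrix (T×I×M by X1×X2×X3×X4×X5):
  T: [ 1 -1  2 -1  1]
  I: [ 0  0 -1  0  0]
  M: [ 1 -1  1 -1  1]
  [T]: (-2)·1+(1)·2+(2)·1 = 2
  [I]: (-2)·0+(1)·-1+(2)·0 = -1
  [M]: (-2)·1+(1)·1+(2)·1 = 1
⇒ T^2 I^-1 M

{"T": 2, "I": -1, "M": 1}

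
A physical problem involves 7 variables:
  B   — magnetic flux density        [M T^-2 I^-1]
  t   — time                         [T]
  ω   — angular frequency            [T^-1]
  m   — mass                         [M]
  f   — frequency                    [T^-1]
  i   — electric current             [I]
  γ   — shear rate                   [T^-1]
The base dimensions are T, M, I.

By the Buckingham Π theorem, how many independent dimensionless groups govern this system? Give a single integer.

4

Exponent matrix [T,M,I] × [B,t,ω,m,f,i,γ]:
  T: [-2  1 -1  0 -1  0 -1]
  M: [ 1  0  0  1  0  0  0]
  I: [-1  0  0  0  0  1  0]
Row reduction gives pivot columns B,t,m; rank = 3
Π count = n − r = 7 − 3 = 4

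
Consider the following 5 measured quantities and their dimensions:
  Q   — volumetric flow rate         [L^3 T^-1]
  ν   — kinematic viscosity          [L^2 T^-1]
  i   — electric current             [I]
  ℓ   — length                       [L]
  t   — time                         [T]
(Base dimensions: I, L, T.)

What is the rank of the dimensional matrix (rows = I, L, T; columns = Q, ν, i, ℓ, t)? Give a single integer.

3

Write exponents as rows I,L,T / cols Q,ν,i,ℓ,t:
  I: [ 0  0  1  0  0]
  L: [ 3  2  0  1  0]
  T: [-1 -1  0  0  1]
RREF → pivots at {Q,ν,i} ⇒ r = 3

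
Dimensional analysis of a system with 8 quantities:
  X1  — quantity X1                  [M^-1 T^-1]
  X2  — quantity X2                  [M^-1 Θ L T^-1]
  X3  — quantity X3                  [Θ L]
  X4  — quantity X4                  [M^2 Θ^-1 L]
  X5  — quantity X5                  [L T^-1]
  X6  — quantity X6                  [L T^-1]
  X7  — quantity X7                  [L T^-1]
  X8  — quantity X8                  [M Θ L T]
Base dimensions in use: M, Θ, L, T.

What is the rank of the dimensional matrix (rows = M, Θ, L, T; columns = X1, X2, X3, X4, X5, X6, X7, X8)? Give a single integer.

3

Dimensional matrix (M×Θ×L×T by X1×X2×X3×X4×X5×X6×X7×X8):
  M: [-1 -1  0  2  0  0  0  1]
  Θ: [ 0  1  1 -1  0  0  0  1]
  L: [ 0  1  1  1  1  1  1  1]
  T: [-1 -1  0  0 -1 -1 -1  1]
RREF → pivots at {X1,X2,X4} ⇒ r = 3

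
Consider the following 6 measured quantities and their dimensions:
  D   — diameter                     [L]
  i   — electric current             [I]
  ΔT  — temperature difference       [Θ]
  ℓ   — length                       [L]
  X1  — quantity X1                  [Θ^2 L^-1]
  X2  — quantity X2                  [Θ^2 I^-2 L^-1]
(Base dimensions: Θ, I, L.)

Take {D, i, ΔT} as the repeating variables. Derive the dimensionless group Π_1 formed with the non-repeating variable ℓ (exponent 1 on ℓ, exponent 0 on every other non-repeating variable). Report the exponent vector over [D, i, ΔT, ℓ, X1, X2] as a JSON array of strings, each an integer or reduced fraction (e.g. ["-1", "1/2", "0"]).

["-1", "0", "0", "1", "0", "0"]

Write exponents as rows Θ,I,L / cols D,i,ΔT,ℓ,X1,X2:
  Θ: [ 0  0  1  0  2  2]
  I: [ 0  1  0  0  0 -2]
  L: [ 1  0  0  1 -1 -1]
Echelon form has 3 nonzero rows (pivots: D,i,ΔT)
Repeat: D,i,ΔT; free: ℓ,X1,X2
RREF:
  r0: [   1    0    0    1   -1   -1]
  r1: [   0    1    0    0    0   -2]
  r2: [   0    0    1    0    2    2]
Fix exponent of ℓ at 1, X1 at 0, X2 at 0; solve each RREF row for its pivot's exponent:
  r0: exp(D) + (1)·1 = 0 ⇒ exp(D) = -1
  r1: exp(i) + (0)·1 = 0 ⇒ exp(i) = 0
  r2: exp(ΔT) + (0)·1 = 0 ⇒ exp(ΔT) = 0
Π_1 = D^-1 · ℓ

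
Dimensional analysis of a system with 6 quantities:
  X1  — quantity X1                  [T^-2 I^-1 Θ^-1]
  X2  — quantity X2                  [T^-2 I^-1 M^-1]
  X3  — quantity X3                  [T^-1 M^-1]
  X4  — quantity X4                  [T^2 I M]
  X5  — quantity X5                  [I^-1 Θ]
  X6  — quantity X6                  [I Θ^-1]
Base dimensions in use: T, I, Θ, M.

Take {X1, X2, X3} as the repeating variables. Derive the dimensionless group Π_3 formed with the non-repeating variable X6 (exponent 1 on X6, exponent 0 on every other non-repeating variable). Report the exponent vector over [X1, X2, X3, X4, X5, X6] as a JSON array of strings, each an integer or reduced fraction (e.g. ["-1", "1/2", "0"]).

Write exponents as rows T,I,Θ,M / cols X1,X2,X3,X4,X5,X6:
  T: [-2 -2 -1  2  0  0]
  I: [-1 -1  0  1 -1  1]
  Θ: [-1  0  0  0  1 -1]
  M: [ 0 -1 -1  1  0  0]
Row reduction gives pivot columns X1,X2,X3; rank = 3
Repeat: X1,X2,X3; free: X4,X5,X6
RREF:
  r0: [   1    0    0    0   -1    1]
  r1: [   0    1    0   -1    2   -2]
  r2: [   0    0    1    0   -2    2]
  r3: [   0    0    0    0    0    0]
Fix exponent of X6 at 1, X4 at 0, X5 at 0; solve each RREF row for its pivot's exponent:
  r0: exp(X1) + (1)·1 = 0 ⇒ exp(X1) = -1
  r1: exp(X2) + (-2)·1 = 0 ⇒ exp(X2) = 2
  r2: exp(X3) + (2)·1 = 0 ⇒ exp(X3) = -2
Π_3 = X1^-1 · X2^2 · X3^-2 · X6

["-1", "2", "-2", "0", "0", "1"]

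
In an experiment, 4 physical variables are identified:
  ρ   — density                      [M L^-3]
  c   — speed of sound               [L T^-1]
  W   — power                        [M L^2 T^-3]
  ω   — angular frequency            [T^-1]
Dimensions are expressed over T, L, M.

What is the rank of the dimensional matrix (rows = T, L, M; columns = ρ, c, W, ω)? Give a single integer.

3

Write exponents as rows T,L,M / cols ρ,c,W,ω:
  T: [ 0 -1 -3 -1]
  L: [-3  1  2  0]
  M: [ 1  0  1  0]
RREF → pivots at {ρ,c,W} ⇒ r = 3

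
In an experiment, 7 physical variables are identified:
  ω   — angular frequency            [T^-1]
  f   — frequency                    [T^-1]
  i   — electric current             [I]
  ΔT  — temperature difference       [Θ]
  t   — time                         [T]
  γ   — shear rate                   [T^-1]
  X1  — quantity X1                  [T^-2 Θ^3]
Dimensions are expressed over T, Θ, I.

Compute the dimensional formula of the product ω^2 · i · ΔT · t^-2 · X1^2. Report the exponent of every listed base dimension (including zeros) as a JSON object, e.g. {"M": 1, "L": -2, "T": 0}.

Write exponents as rows T,Θ,I / cols ω,f,i,ΔT,t,γ,X1:
  T: [-1 -1  0  0  1 -1 -2]
  Θ: [ 0  0  0  1  0  0  3]
  I: [ 0  0  1  0  0  0  0]
  [T]: (2)·-1+(1)·0+(1)·0+(-2)·1+(2)·-2 = -8
  [Θ]: (2)·0+(1)·0+(1)·1+(-2)·0+(2)·3 = 7
  [I]: (2)·0+(1)·1+(1)·0+(-2)·0+(2)·0 = 1
⇒ T^-8 Θ^7 I

{"T": -8, "Θ": 7, "I": 1}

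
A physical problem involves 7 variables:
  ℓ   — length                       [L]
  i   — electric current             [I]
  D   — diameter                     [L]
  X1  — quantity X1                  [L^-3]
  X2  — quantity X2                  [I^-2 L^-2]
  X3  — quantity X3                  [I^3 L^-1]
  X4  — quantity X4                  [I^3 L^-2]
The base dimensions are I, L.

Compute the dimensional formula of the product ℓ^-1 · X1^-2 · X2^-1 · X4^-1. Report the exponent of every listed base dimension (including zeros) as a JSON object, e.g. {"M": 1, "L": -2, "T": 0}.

Write exponents as rows I,L / cols ℓ,i,D,X1,X2,X3,X4:
  I: [ 0  1  0  0 -2  3  3]
  L: [ 1  0  1 -3 -2 -1 -2]
  [I]: (-1)·0+(-2)·0+(-1)·-2+(-1)·3 = -1
  [L]: (-1)·1+(-2)·-3+(-1)·-2+(-1)·-2 = 9
⇒ I^-1 L^9

{"I": -1, "L": 9}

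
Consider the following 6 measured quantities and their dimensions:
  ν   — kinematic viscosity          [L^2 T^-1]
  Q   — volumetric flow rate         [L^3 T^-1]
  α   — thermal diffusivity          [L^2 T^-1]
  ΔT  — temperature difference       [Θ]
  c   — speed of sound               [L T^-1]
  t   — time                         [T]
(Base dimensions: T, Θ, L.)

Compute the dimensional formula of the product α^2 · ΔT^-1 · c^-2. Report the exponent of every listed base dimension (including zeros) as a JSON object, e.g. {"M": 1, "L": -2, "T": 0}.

{"T": 0, "Θ": -1, "L": 2}

Exponent matrix [T,Θ,L] × [ν,Q,α,ΔT,c,t]:
  T: [-1 -1 -1  0 -1  1]
  Θ: [ 0  0  0  1  0  0]
  L: [ 2  3  2  0  1  0]
  [T]: (2)·-1+(-1)·0+(-2)·-1 = 0
  [Θ]: (2)·0+(-1)·1+(-2)·0 = -1
  [L]: (2)·2+(-1)·0+(-2)·1 = 2
⇒ Θ^-1 L^2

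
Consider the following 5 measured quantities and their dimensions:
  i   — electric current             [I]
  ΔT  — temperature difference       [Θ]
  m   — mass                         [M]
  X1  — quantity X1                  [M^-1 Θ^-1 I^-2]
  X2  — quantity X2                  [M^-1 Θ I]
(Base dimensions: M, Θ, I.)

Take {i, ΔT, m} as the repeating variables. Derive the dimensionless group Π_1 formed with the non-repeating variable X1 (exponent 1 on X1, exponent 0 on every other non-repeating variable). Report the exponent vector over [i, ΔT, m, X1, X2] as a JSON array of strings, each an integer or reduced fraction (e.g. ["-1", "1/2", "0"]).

["2", "1", "1", "1", "0"]

Write exponents as rows M,Θ,I / cols i,ΔT,m,X1,X2:
  M: [ 0  0  1 -1 -1]
  Θ: [ 0  1  0 -1  1]
  I: [ 1  0  0 -2  1]
Row reduction gives pivot columns i,ΔT,m; rank = 3
Pivot set = {i,ΔT,m}, free = {X1,X2}
RREF:
  r0: [   1    0    0   -2    1]
  r1: [   0    1    0   -1    1]
  r2: [   0    0    1   -1   -1]
Fix exponent of X1 at 1, X2 at 0; solve each RREF row for its pivot's exponent:
  r0: exp(i) + (-2)·1 = 0 ⇒ exp(i) = 2
  r1: exp(ΔT) + (-1)·1 = 0 ⇒ exp(ΔT) = 1
  r2: exp(m) + (-1)·1 = 0 ⇒ exp(m) = 1
Π_1 = i^2 · ΔT · m · X1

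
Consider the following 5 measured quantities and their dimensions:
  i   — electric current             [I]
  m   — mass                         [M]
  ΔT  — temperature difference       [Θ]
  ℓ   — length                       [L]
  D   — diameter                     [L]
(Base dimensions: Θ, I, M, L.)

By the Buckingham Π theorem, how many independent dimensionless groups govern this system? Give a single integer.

Exponent matrix [Θ,I,M,L] × [i,m,ΔT,ℓ,D]:
  Θ: [ 0  0  1  0  0]
  I: [ 1  0  0  0  0]
  M: [ 0  1  0  0  0]
  L: [ 0  0  0  1  1]
RREF → pivots at {i,m,ΔT,ℓ} ⇒ r = 4
Π count = n − r = 5 − 4 = 1

1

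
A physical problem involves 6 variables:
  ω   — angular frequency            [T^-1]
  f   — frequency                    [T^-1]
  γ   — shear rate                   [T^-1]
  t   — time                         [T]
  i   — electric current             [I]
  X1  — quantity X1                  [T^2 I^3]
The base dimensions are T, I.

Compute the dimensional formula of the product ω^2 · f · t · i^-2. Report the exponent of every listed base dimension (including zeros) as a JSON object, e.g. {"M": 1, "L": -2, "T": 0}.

{"T": -2, "I": -2}

Dimensional matrix (T×I by ω×f×γ×t×i×X1):
  T: [-1 -1 -1  1  0  2]
  I: [ 0  0  0  0  1  3]
  [T]: (2)·-1+(1)·-1+(1)·1+(-2)·0 = -2
  [I]: (2)·0+(1)·0+(1)·0+(-2)·1 = -2
⇒ T^-2 I^-2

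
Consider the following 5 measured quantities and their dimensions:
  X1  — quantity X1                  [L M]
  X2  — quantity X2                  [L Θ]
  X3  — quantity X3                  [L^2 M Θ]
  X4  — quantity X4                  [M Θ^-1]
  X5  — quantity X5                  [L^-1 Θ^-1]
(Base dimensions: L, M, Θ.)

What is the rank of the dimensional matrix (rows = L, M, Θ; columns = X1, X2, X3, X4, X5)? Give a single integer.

Dimensional matrix (L×M×Θ by X1×X2×X3×X4×X5):
  L: [ 1  1  2  0 -1]
  M: [ 1  0  1  1  0]
  Θ: [ 0  1  1 -1 -1]
RREF → pivots at {X1,X2} ⇒ r = 2

2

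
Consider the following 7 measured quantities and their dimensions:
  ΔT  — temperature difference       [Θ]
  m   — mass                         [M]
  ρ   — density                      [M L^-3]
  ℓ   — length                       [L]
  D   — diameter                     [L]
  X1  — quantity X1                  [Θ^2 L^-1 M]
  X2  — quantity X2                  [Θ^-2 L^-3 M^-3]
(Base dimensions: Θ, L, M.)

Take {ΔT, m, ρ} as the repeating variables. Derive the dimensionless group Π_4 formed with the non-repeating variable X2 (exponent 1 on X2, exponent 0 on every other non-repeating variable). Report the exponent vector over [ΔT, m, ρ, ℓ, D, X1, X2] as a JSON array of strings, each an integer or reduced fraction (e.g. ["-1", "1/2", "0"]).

["2", "4", "-1", "0", "0", "0", "1"]

Exponent matrix [Θ,L,M] × [ΔT,m,ρ,ℓ,D,X1,X2]:
  Θ: [ 1  0  0  0  0  2 -2]
  L: [ 0  0 -3  1  1 -1 -3]
  M: [ 0  1  1  0  0  1 -3]
RREF → pivots at {ΔT,m,ρ} ⇒ r = 3
Repeat: ΔT,m,ρ; free: ℓ,D,X1,X2
RREF:
  r0: [   1    0    0    0    0    2   -2]
  r1: [   0    1    0  1/3  1/3  2/3   -4]
  r2: [   0    0    1 -1/3 -1/3  1/3    1]
Fix exponent of X2 at 1, ℓ at 0, D at 0, X1 at 0; solve each RREF row for its pivot's exponent:
  r0: exp(ΔT) + (-2)·1 = 0 ⇒ exp(ΔT) = 2
  r1: exp(m) + (-4)·1 = 0 ⇒ exp(m) = 4
  r2: exp(ρ) + (1)·1 = 0 ⇒ exp(ρ) = -1
Π_4 = ΔT^2 · m^4 · ρ^-1 · X2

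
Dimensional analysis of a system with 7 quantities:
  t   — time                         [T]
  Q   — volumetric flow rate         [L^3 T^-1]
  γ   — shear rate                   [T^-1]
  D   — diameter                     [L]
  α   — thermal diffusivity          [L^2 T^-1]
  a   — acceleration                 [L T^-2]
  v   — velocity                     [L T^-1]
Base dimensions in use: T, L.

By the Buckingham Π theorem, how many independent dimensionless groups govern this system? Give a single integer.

5

Exponent matrix [T,L] × [t,Q,γ,D,α,a,v]:
  T: [ 1 -1 -1  0 -1 -2 -1]
  L: [ 0  3  0  1  2  1  1]
RREF → pivots at {t,Q} ⇒ r = 2
n=7, r=2 ⇒ 5 dimensionless groups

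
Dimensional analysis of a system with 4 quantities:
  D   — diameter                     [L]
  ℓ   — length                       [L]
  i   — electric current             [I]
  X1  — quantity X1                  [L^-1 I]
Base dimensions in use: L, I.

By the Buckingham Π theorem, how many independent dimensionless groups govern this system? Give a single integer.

Dimensional matrix (L×I by D×ℓ×i×X1):
  L: [ 1  1  0 -1]
  I: [ 0  0  1  1]
Row reduction gives pivot columns D,i; rank = 2
Π count = n − r = 4 − 2 = 2

2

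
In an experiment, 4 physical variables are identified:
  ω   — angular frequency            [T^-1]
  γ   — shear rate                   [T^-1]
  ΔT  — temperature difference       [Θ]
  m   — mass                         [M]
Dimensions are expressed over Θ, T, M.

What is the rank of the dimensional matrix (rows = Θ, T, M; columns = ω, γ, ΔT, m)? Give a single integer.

3

Write exponents as rows Θ,T,M / cols ω,γ,ΔT,m:
  Θ: [ 0  0  1  0]
  T: [-1 -1  0  0]
  M: [ 0  0  0  1]
Echelon form has 3 nonzero rows (pivots: ω,ΔT,m)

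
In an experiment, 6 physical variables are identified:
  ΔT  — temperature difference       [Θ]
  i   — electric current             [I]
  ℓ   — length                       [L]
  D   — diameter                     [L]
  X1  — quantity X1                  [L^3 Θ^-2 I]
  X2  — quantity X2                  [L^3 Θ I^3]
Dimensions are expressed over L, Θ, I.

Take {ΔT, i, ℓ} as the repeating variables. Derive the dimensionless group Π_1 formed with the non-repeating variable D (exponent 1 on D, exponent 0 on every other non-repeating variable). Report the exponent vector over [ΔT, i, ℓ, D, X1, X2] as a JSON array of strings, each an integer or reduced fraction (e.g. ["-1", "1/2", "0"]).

["0", "0", "-1", "1", "0", "0"]

Dimensional matrix (L×Θ×I by ΔT×i×ℓ×D×X1×X2):
  L: [ 0  0  1  1  3  3]
  Θ: [ 1  0  0  0 -2  1]
  I: [ 0  1  0  0  1  3]
RREF → pivots at {ΔT,i,ℓ} ⇒ r = 3
Pivot set = {ΔT,i,ℓ}, free = {D,X1,X2}
RREF:
  r0: [   1    0    0    0   -2    1]
  r1: [   0    1    0    0    1    3]
  r2: [   0    0    1    1    3    3]
Fix exponent of D at 1, X1 at 0, X2 at 0; solve each RREF row for its pivot's exponent:
  r0: exp(ΔT) + (0)·1 = 0 ⇒ exp(ΔT) = 0
  r1: exp(i) + (0)·1 = 0 ⇒ exp(i) = 0
  r2: exp(ℓ) + (1)·1 = 0 ⇒ exp(ℓ) = -1
Π_1 = ℓ^-1 · D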